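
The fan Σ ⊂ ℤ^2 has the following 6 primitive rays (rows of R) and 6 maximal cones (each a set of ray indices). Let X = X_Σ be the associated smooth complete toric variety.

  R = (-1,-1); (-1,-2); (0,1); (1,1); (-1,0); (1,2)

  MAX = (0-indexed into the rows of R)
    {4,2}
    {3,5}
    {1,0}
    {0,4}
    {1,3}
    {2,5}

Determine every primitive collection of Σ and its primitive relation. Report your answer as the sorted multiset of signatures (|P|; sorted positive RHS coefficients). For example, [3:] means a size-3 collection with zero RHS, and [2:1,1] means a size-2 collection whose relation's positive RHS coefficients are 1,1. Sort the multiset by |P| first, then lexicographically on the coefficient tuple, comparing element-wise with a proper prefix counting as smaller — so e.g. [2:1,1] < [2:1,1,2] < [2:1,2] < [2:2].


Σ has 9 primitive collections:

  {0,3}:  v_{0} + v_{3} = 0  so sig = [2:]
  {1,5}:  v_{1} + v_{5} = 0  so sig = [2:]
  {0,2}:  v_{0} + v_{2} = v_{4}  so sig = [2:1]
  {0,5}:  v_{0} + v_{5} = v_{2}  so sig = [2:1]
  {1,2}:  v_{1} + v_{2} = v_{0}  so sig = [2:1]
  {2,3}:  v_{2} + v_{3} = v_{5}  so sig = [2:1]
  {3,4}:  v_{3} + v_{4} = v_{2}  so sig = [2:1]
  {1,4}:  v_{1} + v_{4} = 2·v_{0}  so sig = [2:2]
  {4,5}:  v_{4} + v_{5} = 2·v_{2}  so sig = [2:2]

Sorted signature multiset PRS(X):
{ [2:] ×2,  [2:1] ×5,  [2:2] ×2 }


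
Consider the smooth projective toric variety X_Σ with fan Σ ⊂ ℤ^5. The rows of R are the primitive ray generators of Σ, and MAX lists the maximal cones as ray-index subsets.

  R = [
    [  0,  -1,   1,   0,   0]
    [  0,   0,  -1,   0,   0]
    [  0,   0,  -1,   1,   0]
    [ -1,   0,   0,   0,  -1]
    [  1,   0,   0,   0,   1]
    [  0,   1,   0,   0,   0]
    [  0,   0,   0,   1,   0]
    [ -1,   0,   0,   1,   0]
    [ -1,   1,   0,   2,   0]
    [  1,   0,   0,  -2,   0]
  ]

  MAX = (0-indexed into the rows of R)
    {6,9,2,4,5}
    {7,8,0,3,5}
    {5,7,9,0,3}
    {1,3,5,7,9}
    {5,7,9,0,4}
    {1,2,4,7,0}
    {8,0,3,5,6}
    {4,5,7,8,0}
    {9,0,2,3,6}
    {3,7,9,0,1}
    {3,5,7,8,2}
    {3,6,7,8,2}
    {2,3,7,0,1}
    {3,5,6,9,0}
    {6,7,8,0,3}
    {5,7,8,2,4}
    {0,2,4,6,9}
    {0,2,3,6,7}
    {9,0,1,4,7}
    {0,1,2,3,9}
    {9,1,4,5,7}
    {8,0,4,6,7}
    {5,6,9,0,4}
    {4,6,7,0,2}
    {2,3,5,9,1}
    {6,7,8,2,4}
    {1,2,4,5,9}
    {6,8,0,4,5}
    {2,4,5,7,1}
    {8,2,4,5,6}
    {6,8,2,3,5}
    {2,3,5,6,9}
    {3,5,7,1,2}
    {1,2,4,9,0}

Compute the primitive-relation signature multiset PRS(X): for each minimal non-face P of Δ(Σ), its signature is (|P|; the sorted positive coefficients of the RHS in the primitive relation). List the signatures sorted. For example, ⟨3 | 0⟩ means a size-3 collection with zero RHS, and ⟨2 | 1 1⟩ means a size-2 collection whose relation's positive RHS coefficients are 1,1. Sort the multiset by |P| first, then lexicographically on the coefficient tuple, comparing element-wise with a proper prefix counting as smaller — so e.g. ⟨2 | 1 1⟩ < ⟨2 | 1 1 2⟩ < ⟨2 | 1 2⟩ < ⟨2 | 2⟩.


10 minimal non-faces of Δ(Σ) (on 10 rays):

  {3,4}:  v_{3} + v_{4} = 0  ⇒ sig = ⟨2 | 0⟩
  {1,6}:  v_{1} + v_{6} = v_{2}  ⇒ sig = ⟨2 | 1⟩
  {8,9}:  v_{8} + v_{9} = v_{5}  ⇒ sig = ⟨2 | 1⟩
  {1,8}:  v_{1} + v_{8} = v_{2} + v_{5} + v_{7}  ⇒ sig = ⟨2 | 1 1 1⟩
  {0,1,5}:  v_{0} + v_{1} + v_{5} = 0  ⇒ sig = ⟨3 | 0⟩
  {6,7,9}:  v_{6} + v_{7} + v_{9} = 0  ⇒ sig = ⟨3 | 0⟩
  {0,2,5}:  v_{0} + v_{2} + v_{5} = v_{6}  ⇒ sig = ⟨3 | 1⟩
  {2,7,9}:  v_{2} + v_{7} + v_{9} = v_{1}  ⇒ sig = ⟨3 | 1⟩
  {5,6,7}:  v_{5} + v_{6} + v_{7} = v_{8}  ⇒ sig = ⟨3 | 1⟩
  {0,2,8}:  v_{0} + v_{2} + v_{8} = 2·v_{6} + v_{7}  ⇒ sig = ⟨3 | 1 2⟩

so the primitive-relation signature multiset is
    ⟨2 | 0⟩
    ⟨2 | 1⟩
    ⟨2 | 1⟩
    ⟨2 | 1 1 1⟩
    ⟨3 | 0⟩
    ⟨3 | 0⟩
    ⟨3 | 1⟩
    ⟨3 | 1⟩
    ⟨3 | 1⟩
    ⟨3 | 1 2⟩


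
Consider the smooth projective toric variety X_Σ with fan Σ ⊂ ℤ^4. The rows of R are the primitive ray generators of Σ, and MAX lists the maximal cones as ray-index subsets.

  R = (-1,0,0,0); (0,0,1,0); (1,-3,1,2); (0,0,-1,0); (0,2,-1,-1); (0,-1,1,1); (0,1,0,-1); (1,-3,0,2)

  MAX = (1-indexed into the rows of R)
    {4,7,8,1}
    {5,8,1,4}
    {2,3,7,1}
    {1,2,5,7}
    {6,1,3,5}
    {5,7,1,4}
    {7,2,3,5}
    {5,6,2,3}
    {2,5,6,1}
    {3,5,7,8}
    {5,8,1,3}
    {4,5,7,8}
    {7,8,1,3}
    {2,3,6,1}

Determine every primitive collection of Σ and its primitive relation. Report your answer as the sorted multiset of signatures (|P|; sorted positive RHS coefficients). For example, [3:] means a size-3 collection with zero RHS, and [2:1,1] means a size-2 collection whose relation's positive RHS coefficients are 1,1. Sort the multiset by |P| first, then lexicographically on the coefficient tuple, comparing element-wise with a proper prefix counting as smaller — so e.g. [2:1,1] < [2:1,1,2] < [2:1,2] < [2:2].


Primitive collections (9):

  • {2,4}:  v_{2} + v_{4} = 0  so sig = [2:]
  • {2,8}:  v_{2} + v_{8} = v_{3}  so sig = [2:1]
  • {3,4}:  v_{3} + v_{4} = v_{8}  so sig = [2:1]
  • {6,7}:  v_{6} + v_{7} = v_{2}  so sig = [2:1]
  • {4,6}:  v_{4} + v_{6} = v_{1} + v_{3} + v_{5}  so sig = [2:1,1,1]
  • {6,8}:  v_{6} + v_{8} = v_{1} + 2·v_{3} + v_{5}  so sig = [2:1,1,2]
  • {1,3,5,7}:  v_{1} + v_{3} + v_{5} + v_{7} = 0  so sig = [4:]
  • {1,2,3,5}:  v_{1} + v_{2} + v_{3} + v_{5} = v_{6}  so sig = [4:1]
  • {1,5,7,8}:  v_{1} + v_{5} + v_{7} + v_{8} = v_{4}  so sig = [4:1]

Hence PRS(X_Σ) =
[[2:], [2:1], [2:1], [2:1], [2:1,1,1], [2:1,1,2], [4:], [4:1], [4:1]]


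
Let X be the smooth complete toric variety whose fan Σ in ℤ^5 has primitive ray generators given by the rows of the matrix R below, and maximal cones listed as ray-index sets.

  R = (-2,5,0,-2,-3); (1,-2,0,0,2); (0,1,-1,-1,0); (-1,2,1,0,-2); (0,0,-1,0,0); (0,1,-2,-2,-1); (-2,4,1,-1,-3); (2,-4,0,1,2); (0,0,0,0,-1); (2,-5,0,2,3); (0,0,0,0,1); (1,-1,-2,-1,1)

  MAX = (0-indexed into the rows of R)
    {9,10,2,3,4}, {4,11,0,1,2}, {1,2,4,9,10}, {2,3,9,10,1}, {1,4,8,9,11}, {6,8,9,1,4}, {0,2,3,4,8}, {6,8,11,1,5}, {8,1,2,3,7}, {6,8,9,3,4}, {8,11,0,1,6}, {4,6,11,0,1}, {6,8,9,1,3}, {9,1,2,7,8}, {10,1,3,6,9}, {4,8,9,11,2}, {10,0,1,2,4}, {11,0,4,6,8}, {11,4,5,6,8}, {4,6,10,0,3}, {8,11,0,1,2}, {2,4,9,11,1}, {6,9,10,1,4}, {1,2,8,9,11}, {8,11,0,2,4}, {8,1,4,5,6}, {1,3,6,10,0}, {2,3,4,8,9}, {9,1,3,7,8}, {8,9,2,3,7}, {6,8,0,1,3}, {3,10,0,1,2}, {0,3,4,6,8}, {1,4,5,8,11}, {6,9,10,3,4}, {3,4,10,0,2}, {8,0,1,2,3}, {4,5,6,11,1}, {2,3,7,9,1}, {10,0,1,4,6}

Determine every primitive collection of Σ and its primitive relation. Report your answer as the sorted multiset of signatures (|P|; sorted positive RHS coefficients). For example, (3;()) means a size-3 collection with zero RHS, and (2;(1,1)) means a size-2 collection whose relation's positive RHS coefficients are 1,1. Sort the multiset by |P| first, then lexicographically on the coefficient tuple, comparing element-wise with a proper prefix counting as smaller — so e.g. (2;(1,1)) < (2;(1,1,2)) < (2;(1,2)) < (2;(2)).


Δ(Σ) — 12 vertices, 22 min non-faces:

  P = {0,9}:  v_{0} + v_{9} = 0  ⟹  sig = (2;())
  P = {8,10}:  v_{8} + v_{10} = 0  ⟹  sig = (2;())
  P = {2,6}:  v_{2} + v_{6} = v_{0}  ⟹  sig = (2;(1))
  P = {3,11}:  v_{3} + v_{11} = v_{2} + v_{8}  ⟹  sig = (2;(1,1))
  P = {3,5}:  v_{3} + v_{5} = v_{6} + v_{8} + v_{11}  ⟹  sig = (2;(1,1,1))
  P = {4,7}:  v_{4} + v_{7} = v_{2} + v_{8} + v_{9}  ⟹  sig = (2;(1,1,1))
  P = {6,7}:  v_{6} + v_{7} = v_{1} + v_{3} + v_{8}  ⟹  sig = (2;(1,1,1))
  P = {10,11}:  v_{10} + v_{11} = v_{1} + v_{2} + v_{4}  ⟹  sig = (2;(1,1,1))
  P = {0,7}:  v_{0} + v_{7} = v_{1} + v_{2} + v_{3} + v_{8}  ⟹  sig = (2;(1,1,1,1))
  P = {5,10}:  v_{5} + v_{10} = v_{1} + v_{4} + v_{6} + v_{11}  ⟹  sig = (2;(1,1,1,1))
  P = {7,10}:  v_{7} + v_{10} = v_{1} + v_{2} + v_{3} + v_{9}  ⟹  sig = (2;(1,1,1,1))
  P = {5,7}:  v_{5} + v_{7} = v_{1} + 2·v_{8} + v_{11}  ⟹  sig = (2;(1,1,2))
  P = {7,11}:  v_{7} + v_{11} = v_{1} + 2·v_{2} + 2·v_{8} + v_{9}  ⟹  sig = (2;(1,1,2,2))
  P = {2,5}:  v_{2} + v_{5} = v_{6} + 2·v_{11}  ⟹  sig = (2;(1,2))
  P = {0,5}:  v_{0} + v_{5} = 2·v_{6} + 2·v_{11}  ⟹  sig = (2;(2,2))
  P = {5,9}:  v_{5} + v_{9} = 2·v_{1} + 2·v_{4} + 2·v_{8}  ⟹  sig = (2;(2,2,2))
  P = {1,3,4}:  v_{1} + v_{3} + v_{4} = 0  ⟹  sig = (3;())
  P = {6,9,11}:  v_{6} + v_{9} + v_{11} = v_{1} + v_{4} + v_{8}  ⟹  sig = (3;(1,1,1))
  P = {1,2,4,8}:  v_{1} + v_{2} + v_{4} + v_{8} = v_{11}  ⟹  sig = (4;(1))
  P = {0,1,4,8}:  v_{0} + v_{1} + v_{4} + v_{8} = v_{6} + v_{11}  ⟹  sig = (4;(1,1))
  P = {1,2,3,8,9}:  v_{1} + v_{2} + v_{3} + v_{8} + v_{9} = v_{7}  ⟹  sig = (5;(1))
  P = {1,4,6,8,11}:  v_{1} + v_{4} + v_{6} + v_{8} + v_{11} = v_{5}  ⟹  sig = (5;(1))

Hence PRS(X_Σ) =
{ (2;()) ×2,  (2;(1)),  (2;(1,1)),  (2;(1,1,1)) ×4,  (2;(1,1,1,1)) ×3,  (2;(1,1,2)),  (2;(1,1,2,2)),  (2;(1,2)),  (2;(2,2)),  (2;(2,2,2)),  (3;()),  (3;(1,1,1)),  (4;(1)),  (4;(1,1)),  (5;(1)) ×2 }


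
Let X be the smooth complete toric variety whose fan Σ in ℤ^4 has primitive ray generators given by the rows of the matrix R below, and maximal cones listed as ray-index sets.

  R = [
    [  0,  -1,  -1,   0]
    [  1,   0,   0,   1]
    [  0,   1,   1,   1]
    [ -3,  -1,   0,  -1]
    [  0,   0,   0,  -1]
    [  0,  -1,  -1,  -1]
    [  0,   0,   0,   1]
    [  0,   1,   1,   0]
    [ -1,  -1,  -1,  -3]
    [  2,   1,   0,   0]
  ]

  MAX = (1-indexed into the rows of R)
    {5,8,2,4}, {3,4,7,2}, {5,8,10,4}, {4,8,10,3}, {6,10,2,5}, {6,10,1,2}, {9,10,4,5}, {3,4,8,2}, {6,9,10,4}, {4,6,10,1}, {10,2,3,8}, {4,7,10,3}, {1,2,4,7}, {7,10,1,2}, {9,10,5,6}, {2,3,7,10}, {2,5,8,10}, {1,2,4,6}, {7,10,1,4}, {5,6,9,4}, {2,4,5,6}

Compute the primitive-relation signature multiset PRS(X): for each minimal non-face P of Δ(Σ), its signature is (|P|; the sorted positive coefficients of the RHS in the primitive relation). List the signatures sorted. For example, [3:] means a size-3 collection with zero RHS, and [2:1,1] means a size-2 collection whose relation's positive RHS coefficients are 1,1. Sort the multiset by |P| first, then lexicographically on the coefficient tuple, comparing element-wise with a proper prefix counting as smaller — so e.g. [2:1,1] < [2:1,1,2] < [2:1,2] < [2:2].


Σ has 16 primitive collections:

  P = {1,8}:  v_{1} + v_{8} = 0  ⇒ sig = [2:]
  P = {3,6}:  v_{3} + v_{6} = 0  ⇒ sig = [2:]
  P = {5,7}:  v_{5} + v_{7} = 0  ⇒ sig = [2:]
  P = {1,3}:  v_{1} + v_{3} = v_{7}  ⇒ sig = [2:1]
  P = {1,5}:  v_{1} + v_{5} = v_{6}  ⇒ sig = [2:1]
  P = {3,5}:  v_{3} + v_{5} = v_{8}  ⇒ sig = [2:1]
  P = {6,7}:  v_{6} + v_{7} = v_{1}  ⇒ sig = [2:1]
  P = {6,8}:  v_{6} + v_{8} = v_{5}  ⇒ sig = [2:1]
  P = {7,8}:  v_{7} + v_{8} = v_{3}  ⇒ sig = [2:1]
  P = {2,9}:  v_{2} + v_{9} = v_{5} + v_{6}  ⇒ sig = [2:1,1]
  P = {3,9}:  v_{3} + v_{9} = v_{4} + v_{5} + v_{10}  ⇒ sig = [2:1,1,1]
  P = {7,9}:  v_{7} + v_{9} = v_{4} + v_{6} + v_{10}  ⇒ sig = [2:1,1,1]
  P = {1,9}:  v_{1} + v_{9} = v_{4} + 2·v_{6} + v_{10}  ⇒ sig = [2:1,1,2]
  P = {8,9}:  v_{8} + v_{9} = v_{4} + 2·v_{5} + v_{10}  ⇒ sig = [2:1,1,2]
  P = {2,4,10}:  v_{2} + v_{4} + v_{10} = 0  ⇒ sig = [3:]
  P = {4,5,6,10}:  v_{4} + v_{5} + v_{6} + v_{10} = v_{9}  ⇒ sig = [4:1]

Hence PRS(X_Σ) =
    [2:]
    [2:]
    [2:]
    [2:1]
    [2:1]
    [2:1]
    [2:1]
    [2:1]
    [2:1]
    [2:1,1]
    [2:1,1,1]
    [2:1,1,1]
    [2:1,1,2]
    [2:1,1,2]
    [3:]
    [4:1]


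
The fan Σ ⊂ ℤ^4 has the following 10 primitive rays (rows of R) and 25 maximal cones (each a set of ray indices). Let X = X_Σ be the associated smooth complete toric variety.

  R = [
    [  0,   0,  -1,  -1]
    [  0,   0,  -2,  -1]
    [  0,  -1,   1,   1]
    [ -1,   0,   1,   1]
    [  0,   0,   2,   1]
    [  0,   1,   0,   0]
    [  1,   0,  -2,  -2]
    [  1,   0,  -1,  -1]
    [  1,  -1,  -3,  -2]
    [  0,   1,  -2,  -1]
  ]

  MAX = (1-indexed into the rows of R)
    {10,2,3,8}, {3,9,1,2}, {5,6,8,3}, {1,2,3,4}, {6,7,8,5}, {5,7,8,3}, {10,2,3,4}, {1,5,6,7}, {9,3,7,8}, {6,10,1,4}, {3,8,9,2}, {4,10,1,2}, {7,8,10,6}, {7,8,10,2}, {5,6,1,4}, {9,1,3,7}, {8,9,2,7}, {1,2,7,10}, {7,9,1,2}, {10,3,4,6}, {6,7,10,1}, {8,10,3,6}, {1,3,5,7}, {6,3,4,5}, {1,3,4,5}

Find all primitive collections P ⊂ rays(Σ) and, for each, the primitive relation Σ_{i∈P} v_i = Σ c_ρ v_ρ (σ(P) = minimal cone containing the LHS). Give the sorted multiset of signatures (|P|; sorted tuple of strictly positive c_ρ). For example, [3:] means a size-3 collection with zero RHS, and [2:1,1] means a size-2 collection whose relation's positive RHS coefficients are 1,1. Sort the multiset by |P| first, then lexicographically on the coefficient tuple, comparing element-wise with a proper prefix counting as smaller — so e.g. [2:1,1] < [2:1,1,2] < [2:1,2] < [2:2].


|primitive collections| = 15. Relations:

  P={2,5}:  v_{2} + v_{5} = 0 — sig = [2:]
  P={4,8}:  v_{4} + v_{8} = 0 — sig = [2:]
  P={1,8}:  v_{1} + v_{8} = v_{7} — sig = [2:1]
  P={2,6}:  v_{2} + v_{6} = v_{10} — sig = [2:1]
  P={4,7}:  v_{4} + v_{7} = v_{1} — sig = [2:1]
  P={5,10}:  v_{5} + v_{10} = v_{6} — sig = [2:1]
  P={5,9}:  v_{5} + v_{9} = v_{3} + v_{7} — sig = [2:1,1]
  P={6,9}:  v_{6} + v_{9} = v_{2} + v_{8} — sig = [2:1,1]
  P={4,9}:  v_{4} + v_{9} = v_{1} + v_{2} + v_{3} — sig = [2:1,1,1]
  P={9,10}:  v_{9} + v_{10} = 2·v_{2} + v_{8} — sig = [2:1,2]
  P={1,3,6}:  v_{1} + v_{3} + v_{6} = 0 — sig = [3:]
  P={1,3,10}:  v_{1} + v_{3} + v_{10} = v_{2} — sig = [3:1]
  P={2,3,7}:  v_{2} + v_{3} + v_{7} = v_{9} — sig = [3:1]
  P={3,6,7}:  v_{3} + v_{6} + v_{7} = v_{8} — sig = [3:1]
  P={3,7,10}:  v_{3} + v_{7} + v_{10} = v_{2} + v_{8} — sig = [3:1,1]

Sorted signature multiset PRS(X):
{ [2:] ×2,  [2:1] ×4,  [2:1,1] ×2,  [2:1,1,1],  [2:1,2],  [3:],  [3:1] ×3,  [3:1,1] }


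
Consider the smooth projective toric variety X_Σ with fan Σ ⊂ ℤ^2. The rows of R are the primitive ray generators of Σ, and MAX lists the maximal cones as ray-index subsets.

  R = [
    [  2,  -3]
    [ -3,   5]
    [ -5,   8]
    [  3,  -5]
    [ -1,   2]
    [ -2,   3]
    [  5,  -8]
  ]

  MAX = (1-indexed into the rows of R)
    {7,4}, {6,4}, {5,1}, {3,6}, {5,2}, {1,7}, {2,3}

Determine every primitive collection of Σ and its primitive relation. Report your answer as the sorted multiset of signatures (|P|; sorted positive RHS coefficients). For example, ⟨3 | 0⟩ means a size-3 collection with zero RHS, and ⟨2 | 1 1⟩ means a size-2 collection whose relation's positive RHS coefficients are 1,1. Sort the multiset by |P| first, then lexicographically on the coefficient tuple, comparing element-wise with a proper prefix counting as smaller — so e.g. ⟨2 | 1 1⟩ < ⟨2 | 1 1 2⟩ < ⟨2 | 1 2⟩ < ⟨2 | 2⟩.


14 minimal non-faces of Δ(Σ) (on 7 rays):

  {1,6}:  v_{1} + v_{6} = 0  ⟹  sig = ⟨2 | 0⟩
  {2,4}:  v_{2} + v_{4} = 0  ⟹  sig = ⟨2 | 0⟩
  {3,7}:  v_{3} + v_{7} = 0  ⟹  sig = ⟨2 | 0⟩
  {1,2}:  v_{1} + v_{2} = v_{5}  ⟹  sig = ⟨2 | 1⟩
  {1,3}:  v_{1} + v_{3} = v_{2}  ⟹  sig = ⟨2 | 1⟩
  {1,4}:  v_{1} + v_{4} = v_{7}  ⟹  sig = ⟨2 | 1⟩
  {2,6}:  v_{2} + v_{6} = v_{3}  ⟹  sig = ⟨2 | 1⟩
  {2,7}:  v_{2} + v_{7} = v_{1}  ⟹  sig = ⟨2 | 1⟩
  {3,4}:  v_{3} + v_{4} = v_{6}  ⟹  sig = ⟨2 | 1⟩
  {4,5}:  v_{4} + v_{5} = v_{1}  ⟹  sig = ⟨2 | 1⟩
  {5,6}:  v_{5} + v_{6} = v_{2}  ⟹  sig = ⟨2 | 1⟩
  {6,7}:  v_{6} + v_{7} = v_{4}  ⟹  sig = ⟨2 | 1⟩
  {3,5}:  v_{3} + v_{5} = 2·v_{2}  ⟹  sig = ⟨2 | 2⟩
  {5,7}:  v_{5} + v_{7} = 2·v_{1}  ⟹  sig = ⟨2 | 2⟩

Sorted signature multiset PRS(X):
    |P|=2: 14 collections, coeffs (), (), (), (1), (1), (1), (1), (1), (1), (1), (1), (1), (2), (2)


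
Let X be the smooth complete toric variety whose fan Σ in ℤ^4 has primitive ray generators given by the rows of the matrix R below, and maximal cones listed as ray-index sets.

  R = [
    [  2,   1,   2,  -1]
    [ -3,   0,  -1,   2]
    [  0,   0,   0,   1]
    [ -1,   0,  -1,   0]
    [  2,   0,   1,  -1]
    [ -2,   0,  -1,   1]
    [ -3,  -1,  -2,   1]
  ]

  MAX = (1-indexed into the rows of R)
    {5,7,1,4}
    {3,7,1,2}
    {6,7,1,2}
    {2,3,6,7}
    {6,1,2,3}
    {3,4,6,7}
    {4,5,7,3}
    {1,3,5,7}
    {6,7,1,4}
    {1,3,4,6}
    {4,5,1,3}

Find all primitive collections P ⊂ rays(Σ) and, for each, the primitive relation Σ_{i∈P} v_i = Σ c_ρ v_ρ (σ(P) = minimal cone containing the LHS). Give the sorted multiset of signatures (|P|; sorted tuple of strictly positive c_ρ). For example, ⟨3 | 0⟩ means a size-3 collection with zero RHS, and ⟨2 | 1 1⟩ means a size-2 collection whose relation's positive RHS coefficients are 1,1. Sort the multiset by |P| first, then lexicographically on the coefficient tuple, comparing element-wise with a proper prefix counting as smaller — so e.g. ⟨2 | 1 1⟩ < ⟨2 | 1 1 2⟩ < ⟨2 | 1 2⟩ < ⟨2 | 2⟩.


Δ(Σ) — 7 vertices, 5 min non-faces:

  {5,6}:  v_{5} + v_{6} = 0 — sig = ⟨2 | 0⟩
  {2,5}:  v_{2} + v_{5} = v_{1} + v_{3} + v_{7} — sig = ⟨2 | 1 1 1⟩
  {2,4}:  v_{2} + v_{4} = 2·v_{6} — sig = ⟨2 | 2⟩
  {1,3,4,7}:  v_{1} + v_{3} + v_{4} + v_{7} = v_{6} — sig = ⟨4 | 1⟩
  {1,3,6,7}:  v_{1} + v_{3} + v_{6} + v_{7} = v_{2} — sig = ⟨4 | 1⟩

so the primitive-relation signature multiset is
    ⟨2 | 0⟩
    ⟨2 | 1 1 1⟩
    ⟨2 | 2⟩
    ⟨4 | 1⟩
    ⟨4 | 1⟩


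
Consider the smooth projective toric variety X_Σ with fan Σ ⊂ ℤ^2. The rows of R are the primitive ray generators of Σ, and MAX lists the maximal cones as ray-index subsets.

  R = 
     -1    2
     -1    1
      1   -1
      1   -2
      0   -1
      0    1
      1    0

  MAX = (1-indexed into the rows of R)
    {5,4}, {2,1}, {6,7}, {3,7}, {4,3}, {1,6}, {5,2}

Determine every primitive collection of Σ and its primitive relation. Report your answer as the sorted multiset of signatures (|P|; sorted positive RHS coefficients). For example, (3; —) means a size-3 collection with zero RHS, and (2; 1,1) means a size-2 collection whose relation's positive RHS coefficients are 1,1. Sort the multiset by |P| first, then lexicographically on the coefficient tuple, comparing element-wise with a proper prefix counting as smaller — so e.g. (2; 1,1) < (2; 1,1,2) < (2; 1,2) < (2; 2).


14 collections generate NE(X_Σ); each relation:

  {1,4}:  v_{1} + v_{4} = 0 ; sig = (2; —)
  {2,3}:  v_{2} + v_{3} = 0 ; sig = (2; —)
  {5,6}:  v_{5} + v_{6} = 0 ; sig = (2; —)
  {1,3}:  v_{1} + v_{3} = v_{6} ; sig = (2; 1)
  {1,5}:  v_{1} + v_{5} = v_{2} ; sig = (2; 1)
  {2,4}:  v_{2} + v_{4} = v_{5} ; sig = (2; 1)
  {2,6}:  v_{2} + v_{6} = v_{1} ; sig = (2; 1)
  {2,7}:  v_{2} + v_{7} = v_{6} ; sig = (2; 1)
  {3,5}:  v_{3} + v_{5} = v_{4} ; sig = (2; 1)
  {3,6}:  v_{3} + v_{6} = v_{7} ; sig = (2; 1)
  {4,6}:  v_{4} + v_{6} = v_{3} ; sig = (2; 1)
  {5,7}:  v_{5} + v_{7} = v_{3} ; sig = (2; 1)
  {1,7}:  v_{1} + v_{7} = 2·v_{6} ; sig = (2; 2)
  {4,7}:  v_{4} + v_{7} = 2·v_{3} ; sig = (2; 2)

Signatures (|P|; sorted positive RHS coefficients), sorted:
    |P|=2: 14 collections, coeffs (), (), (), (1), (1), (1), (1), (1), (1), (1), (1), (1), (2), (2)


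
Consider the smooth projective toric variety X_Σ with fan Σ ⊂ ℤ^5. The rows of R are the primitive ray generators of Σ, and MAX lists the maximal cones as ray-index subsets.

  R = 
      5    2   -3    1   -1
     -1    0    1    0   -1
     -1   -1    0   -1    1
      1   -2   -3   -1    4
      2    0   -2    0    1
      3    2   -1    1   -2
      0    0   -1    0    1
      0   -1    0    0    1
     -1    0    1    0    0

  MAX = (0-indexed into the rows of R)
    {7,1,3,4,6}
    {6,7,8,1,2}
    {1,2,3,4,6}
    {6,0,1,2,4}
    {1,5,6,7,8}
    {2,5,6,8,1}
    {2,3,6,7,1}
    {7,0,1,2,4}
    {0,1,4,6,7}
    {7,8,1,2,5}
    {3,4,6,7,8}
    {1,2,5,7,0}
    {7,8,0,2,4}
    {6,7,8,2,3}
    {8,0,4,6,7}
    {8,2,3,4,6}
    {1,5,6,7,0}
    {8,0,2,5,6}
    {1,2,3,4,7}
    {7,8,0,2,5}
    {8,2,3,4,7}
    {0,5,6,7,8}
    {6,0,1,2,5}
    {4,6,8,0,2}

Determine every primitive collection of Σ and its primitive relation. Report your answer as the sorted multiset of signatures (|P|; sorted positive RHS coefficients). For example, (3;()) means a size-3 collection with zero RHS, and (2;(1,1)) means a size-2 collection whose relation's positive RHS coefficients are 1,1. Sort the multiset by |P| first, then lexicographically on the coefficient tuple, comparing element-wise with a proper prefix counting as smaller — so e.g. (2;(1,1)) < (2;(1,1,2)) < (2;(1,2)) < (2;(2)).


Δ(Σ) — 9 vertices, 9 min non-faces:

  {4,5}:  v_{4} + v_{5} = v_{0}  →  sig = (2;(1))
  {3,5}:  v_{3} + v_{5} = 2·v_{4}  →  sig = (2;(2))
  {0,3}:  v_{0} + v_{3} = 3·v_{4}  →  sig = (2;(3))
  {1,4,8}:  v_{1} + v_{4} + v_{8} = 0  →  sig = (3;())
  {0,1,8}:  v_{0} + v_{1} + v_{8} = v_{5}  →  sig = (3;(1))
  {1,3,8}:  v_{1} + v_{3} + v_{8} = v_{2} + v_{6} + v_{7}  →  sig = (3;(1,1,1))
  {2,4,6,7}:  v_{2} + v_{4} + v_{6} + v_{7} = v_{3}  →  sig = (4;(1))
  {2,5,6,7}:  v_{2} + v_{5} + v_{6} + v_{7} = v_{4}  →  sig = (4;(1))
  {0,2,6,7}:  v_{0} + v_{2} + v_{6} + v_{7} = 2·v_{4}  →  sig = (4;(2))

so the primitive-relation signature multiset is
{ (2;(1)),  (2;(2)),  (2;(3)),  (3;()),  (3;(1)),  (3;(1,1,1)),  (4;(1)) ×2,  (4;(2)) }


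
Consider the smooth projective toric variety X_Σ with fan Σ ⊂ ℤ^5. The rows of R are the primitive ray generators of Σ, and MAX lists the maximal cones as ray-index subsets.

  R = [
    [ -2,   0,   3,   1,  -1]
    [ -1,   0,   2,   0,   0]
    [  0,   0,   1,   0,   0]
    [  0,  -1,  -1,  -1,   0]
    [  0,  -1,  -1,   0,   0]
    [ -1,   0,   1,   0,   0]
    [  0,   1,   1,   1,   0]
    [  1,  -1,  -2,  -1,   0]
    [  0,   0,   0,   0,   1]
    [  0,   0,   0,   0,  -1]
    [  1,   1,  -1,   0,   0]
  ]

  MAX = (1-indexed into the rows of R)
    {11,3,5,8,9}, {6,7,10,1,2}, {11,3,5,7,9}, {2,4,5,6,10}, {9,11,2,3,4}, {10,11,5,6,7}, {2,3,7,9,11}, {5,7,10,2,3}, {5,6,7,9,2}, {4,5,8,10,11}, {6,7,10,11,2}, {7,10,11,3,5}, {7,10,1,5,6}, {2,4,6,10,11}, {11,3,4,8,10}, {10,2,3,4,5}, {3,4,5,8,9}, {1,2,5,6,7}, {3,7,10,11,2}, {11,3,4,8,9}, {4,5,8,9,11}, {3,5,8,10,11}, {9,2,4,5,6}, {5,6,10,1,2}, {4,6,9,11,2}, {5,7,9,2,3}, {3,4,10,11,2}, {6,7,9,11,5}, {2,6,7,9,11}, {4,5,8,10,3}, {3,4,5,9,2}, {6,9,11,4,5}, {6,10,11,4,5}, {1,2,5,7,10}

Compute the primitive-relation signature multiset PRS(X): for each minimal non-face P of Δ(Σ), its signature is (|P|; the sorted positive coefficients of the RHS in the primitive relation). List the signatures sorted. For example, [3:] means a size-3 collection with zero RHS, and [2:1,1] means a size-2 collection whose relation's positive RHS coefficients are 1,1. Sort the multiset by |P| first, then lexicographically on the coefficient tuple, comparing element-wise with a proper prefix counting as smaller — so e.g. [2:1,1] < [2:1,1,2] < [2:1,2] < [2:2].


The 14 primitive collections of Σ (r=11, n=5):

  {4,7}:  v_{4} + v_{7} = 0  so sig = [2:]
  {9,10}:  v_{9} + v_{10} = 0  so sig = [2:]
  {3,6}:  v_{3} + v_{6} = v_{2}  so sig = [2:1]
  {6,8}:  v_{6} + v_{8} = v_{4}  so sig = [2:1]
  {2,8}:  v_{2} + v_{8} = v_{3} + v_{4}  so sig = [2:1,1]
  {1,8}:  v_{1} + v_{8} = v_{2} + v_{5} + v_{10}  so sig = [2:1,1,1]
  {1,11}:  v_{1} + v_{11} = v_{6} + v_{7} + v_{10}  so sig = [2:1,1,1]
  {7,8}:  v_{7} + v_{8} = v_{3} + v_{5} + v_{11}  so sig = [2:1,1,1]
  {1,4}:  v_{1} + v_{4} = v_{2} + v_{5} + v_{6} + v_{10}  so sig = [2:1,1,1,1]
  {1,9}:  v_{1} + v_{9} = v_{2} + v_{5} + v_{6} + v_{7}  so sig = [2:1,1,1,1]
  {1,3}:  v_{1} + v_{3} = 2·v_{2} + v_{5} + v_{7} + v_{10}  so sig = [2:1,1,1,2]
  {2,5,11}:  v_{2} + v_{5} + v_{11} = 0  so sig = [3:]
  {3,4,5,11}:  v_{3} + v_{4} + v_{5} + v_{11} = v_{8}  so sig = [4:1]
  {2,5,6,7,10}:  v_{2} + v_{5} + v_{6} + v_{7} + v_{10} = v_{1}  so sig = [5:1]

Sorted signature multiset PRS(X):
[[2:], [2:], [2:1], [2:1], [2:1,1], [2:1,1,1], [2:1,1,1], [2:1,1,1], [2:1,1,1,1], [2:1,1,1,1], [2:1,1,1,2], [3:], [4:1], [5:1]]


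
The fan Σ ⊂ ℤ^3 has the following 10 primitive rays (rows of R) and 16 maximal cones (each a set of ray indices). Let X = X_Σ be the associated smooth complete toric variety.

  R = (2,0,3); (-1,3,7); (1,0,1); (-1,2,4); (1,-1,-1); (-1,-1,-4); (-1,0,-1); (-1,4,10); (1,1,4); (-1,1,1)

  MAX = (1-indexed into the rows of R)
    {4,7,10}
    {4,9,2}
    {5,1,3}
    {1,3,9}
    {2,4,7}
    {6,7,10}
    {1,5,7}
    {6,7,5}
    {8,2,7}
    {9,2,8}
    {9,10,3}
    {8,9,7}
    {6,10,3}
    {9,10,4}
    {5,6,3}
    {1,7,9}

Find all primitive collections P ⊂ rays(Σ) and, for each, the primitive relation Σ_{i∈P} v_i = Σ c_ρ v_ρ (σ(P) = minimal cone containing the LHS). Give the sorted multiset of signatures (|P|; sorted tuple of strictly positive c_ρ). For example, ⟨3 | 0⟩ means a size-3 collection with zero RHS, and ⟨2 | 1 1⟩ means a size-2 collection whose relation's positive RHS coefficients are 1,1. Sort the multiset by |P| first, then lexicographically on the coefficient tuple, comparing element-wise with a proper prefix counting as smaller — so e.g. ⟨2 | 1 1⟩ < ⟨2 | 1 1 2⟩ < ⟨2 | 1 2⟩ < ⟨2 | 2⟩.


Δ(Σ) — 10 vertices, 24 min non-faces:

  P = {3,7}:  v_{3} + v_{7} = 0  ⟹  sig = ⟨2 | 0⟩
  P = {5,10}:  v_{5} + v_{10} = 0  ⟹  sig = ⟨2 | 0⟩
  P = {6,9}:  v_{6} + v_{9} = 0  ⟹  sig = ⟨2 | 0⟩
  P = {1,6}:  v_{1} + v_{6} = v_{5}  ⟹  sig = ⟨2 | 1⟩
  P = {1,10}:  v_{1} + v_{10} = v_{9}  ⟹  sig = ⟨2 | 1⟩
  P = {5,9}:  v_{5} + v_{9} = v_{1}  ⟹  sig = ⟨2 | 1⟩
  P = {2,3}:  v_{2} + v_{3} = v_{4} + v_{9}  ⟹  sig = ⟨2 | 1 1⟩
  P = {2,6}:  v_{2} + v_{6} = v_{4} + v_{7}  ⟹  sig = ⟨2 | 1 1⟩
  P = {3,4}:  v_{3} + v_{4} = v_{9} + v_{10}  ⟹  sig = ⟨2 | 1 1⟩
  P = {3,8}:  v_{3} + v_{8} = v_{2} + v_{9}  ⟹  sig = ⟨2 | 1 1⟩
  P = {4,5}:  v_{4} + v_{5} = v_{7} + v_{9}  ⟹  sig = ⟨2 | 1 1⟩
  P = {4,6}:  v_{4} + v_{6} = v_{7} + v_{10}  ⟹  sig = ⟨2 | 1 1⟩
  P = {6,8}:  v_{6} + v_{8} = v_{2} + v_{7}  ⟹  sig = ⟨2 | 1 1⟩
  P = {8,10}:  v_{8} + v_{10} = v_{2} + v_{4}  ⟹  sig = ⟨2 | 1 1⟩
  P = {1,4}:  v_{1} + v_{4} = v_{7} + 2·v_{9}  ⟹  sig = ⟨2 | 1 2⟩
  P = {2,10}:  v_{2} + v_{10} = 2·v_{4}  ⟹  sig = ⟨2 | 2⟩
  P = {4,8}:  v_{4} + v_{8} = 2·v_{2}  ⟹  sig = ⟨2 | 2⟩
  P = {2,5}:  v_{2} + v_{5} = 2·v_{7} + 2·v_{9}  ⟹  sig = ⟨2 | 2 2⟩
  P = {1,2}:  v_{1} + v_{2} = 2·v_{7} + 3·v_{9}  ⟹  sig = ⟨2 | 2 3⟩
  P = {5,8}:  v_{5} + v_{8} = 3·v_{7} + 3·v_{9}  ⟹  sig = ⟨2 | 3 3⟩
  P = {1,8}:  v_{1} + v_{8} = 3·v_{7} + 4·v_{9}  ⟹  sig = ⟨2 | 3 4⟩
  P = {2,7,9}:  v_{2} + v_{7} + v_{9} = v_{8}  ⟹  sig = ⟨3 | 1⟩
  P = {4,7,9}:  v_{4} + v_{7} + v_{9} = v_{2}  ⟹  sig = ⟨3 | 1⟩
  P = {7,9,10}:  v_{7} + v_{9} + v_{10} = v_{4}  ⟹  sig = ⟨3 | 1⟩

Signatures (|P|; sorted positive RHS coefficients), sorted:
[⟨2 | 0⟩, ⟨2 | 0⟩, ⟨2 | 0⟩, ⟨2 | 1⟩, ⟨2 | 1⟩, ⟨2 | 1⟩, ⟨2 | 1 1⟩, ⟨2 | 1 1⟩, ⟨2 | 1 1⟩, ⟨2 | 1 1⟩, ⟨2 | 1 1⟩, ⟨2 | 1 1⟩, ⟨2 | 1 1⟩, ⟨2 | 1 1⟩, ⟨2 | 1 2⟩, ⟨2 | 2⟩, ⟨2 | 2⟩, ⟨2 | 2 2⟩, ⟨2 | 2 3⟩, ⟨2 | 3 3⟩, ⟨2 | 3 4⟩, ⟨3 | 1⟩, ⟨3 | 1⟩, ⟨3 | 1⟩]


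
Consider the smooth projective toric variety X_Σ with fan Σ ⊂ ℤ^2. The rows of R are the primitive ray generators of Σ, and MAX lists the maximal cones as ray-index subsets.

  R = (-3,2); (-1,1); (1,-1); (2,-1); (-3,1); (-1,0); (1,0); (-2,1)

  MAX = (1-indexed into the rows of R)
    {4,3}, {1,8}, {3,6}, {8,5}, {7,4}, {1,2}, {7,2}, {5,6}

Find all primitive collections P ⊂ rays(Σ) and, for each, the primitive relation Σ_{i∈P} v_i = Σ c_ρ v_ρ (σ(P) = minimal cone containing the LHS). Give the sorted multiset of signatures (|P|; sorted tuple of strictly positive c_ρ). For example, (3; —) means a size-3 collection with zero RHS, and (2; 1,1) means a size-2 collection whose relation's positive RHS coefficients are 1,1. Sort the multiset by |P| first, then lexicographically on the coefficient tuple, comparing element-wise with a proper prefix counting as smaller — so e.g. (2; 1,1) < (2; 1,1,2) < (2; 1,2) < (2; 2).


Primitive collections (20):

  P = {2,3}:  v_{2} + v_{3} = 0  ⟹  sig = (2; —)
  P = {4,8}:  v_{4} + v_{8} = 0  ⟹  sig = (2; —)
  P = {6,7}:  v_{6} + v_{7} = 0  ⟹  sig = (2; —)
  P = {1,3}:  v_{1} + v_{3} = v_{8}  ⟹  sig = (2; 1)
  P = {1,4}:  v_{1} + v_{4} = v_{2}  ⟹  sig = (2; 1)
  P = {2,4}:  v_{2} + v_{4} = v_{7}  ⟹  sig = (2; 1)
  P = {2,6}:  v_{2} + v_{6} = v_{8}  ⟹  sig = (2; 1)
  P = {2,8}:  v_{2} + v_{8} = v_{1}  ⟹  sig = (2; 1)
  P = {3,7}:  v_{3} + v_{7} = v_{4}  ⟹  sig = (2; 1)
  P = {3,8}:  v_{3} + v_{8} = v_{6}  ⟹  sig = (2; 1)
  P = {4,5}:  v_{4} + v_{5} = v_{6}  ⟹  sig = (2; 1)
  P = {4,6}:  v_{4} + v_{6} = v_{3}  ⟹  sig = (2; 1)
  P = {5,7}:  v_{5} + v_{7} = v_{8}  ⟹  sig = (2; 1)
  P = {6,8}:  v_{6} + v_{8} = v_{5}  ⟹  sig = (2; 1)
  P = {7,8}:  v_{7} + v_{8} = v_{2}  ⟹  sig = (2; 1)
  P = {1,6}:  v_{1} + v_{6} = 2·v_{8}  ⟹  sig = (2; 2)
  P = {1,7}:  v_{1} + v_{7} = 2·v_{2}  ⟹  sig = (2; 2)
  P = {2,5}:  v_{2} + v_{5} = 2·v_{8}  ⟹  sig = (2; 2)
  P = {3,5}:  v_{3} + v_{5} = 2·v_{6}  ⟹  sig = (2; 2)
  P = {1,5}:  v_{1} + v_{5} = 3·v_{8}  ⟹  sig = (2; 3)

so the primitive-relation signature multiset is
    (2; —)
    (2; —)
    (2; —)
    (2; 1)
    (2; 1)
    (2; 1)
    (2; 1)
    (2; 1)
    (2; 1)
    (2; 1)
    (2; 1)
    (2; 1)
    (2; 1)
    (2; 1)
    (2; 1)
    (2; 2)
    (2; 2)
    (2; 2)
    (2; 2)
    (2; 3)


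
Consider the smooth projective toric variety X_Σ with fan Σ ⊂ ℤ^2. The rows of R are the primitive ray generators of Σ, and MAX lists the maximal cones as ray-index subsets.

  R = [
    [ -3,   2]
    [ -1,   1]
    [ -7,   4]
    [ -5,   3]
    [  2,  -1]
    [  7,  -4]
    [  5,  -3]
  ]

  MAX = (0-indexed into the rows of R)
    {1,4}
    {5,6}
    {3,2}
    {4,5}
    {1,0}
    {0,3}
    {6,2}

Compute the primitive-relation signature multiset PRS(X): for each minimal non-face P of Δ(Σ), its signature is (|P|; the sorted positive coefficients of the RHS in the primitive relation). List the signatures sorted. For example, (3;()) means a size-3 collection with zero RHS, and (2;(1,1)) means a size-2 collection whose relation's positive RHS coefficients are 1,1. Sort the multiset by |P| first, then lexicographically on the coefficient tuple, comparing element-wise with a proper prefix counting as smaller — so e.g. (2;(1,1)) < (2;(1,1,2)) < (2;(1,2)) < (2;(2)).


Σ has 14 primitive collections:

  {2,5}:  v_{2} + v_{5} = 0  ⟹  sig = (2;())
  {3,6}:  v_{3} + v_{6} = 0  ⟹  sig = (2;())
  {0,4}:  v_{0} + v_{4} = v_{1}  ⟹  sig = (2;(1))
  {0,6}:  v_{0} + v_{6} = v_{4}  ⟹  sig = (2;(1))
  {2,4}:  v_{2} + v_{4} = v_{3}  ⟹  sig = (2;(1))
  {3,4}:  v_{3} + v_{4} = v_{0}  ⟹  sig = (2;(1))
  {3,5}:  v_{3} + v_{5} = v_{4}  ⟹  sig = (2;(1))
  {4,6}:  v_{4} + v_{6} = v_{5}  ⟹  sig = (2;(1))
  {1,2}:  v_{1} + v_{2} = v_{0} + v_{3}  ⟹  sig = (2;(1,1))
  {0,2}:  v_{0} + v_{2} = 2·v_{3}  ⟹  sig = (2;(2))
  {0,5}:  v_{0} + v_{5} = 2·v_{4}  ⟹  sig = (2;(2))
  {1,3}:  v_{1} + v_{3} = 2·v_{0}  ⟹  sig = (2;(2))
  {1,6}:  v_{1} + v_{6} = 2·v_{4}  ⟹  sig = (2;(2))
  {1,5}:  v_{1} + v_{5} = 3·v_{4}  ⟹  sig = (2;(3))

so the primitive-relation signature multiset is
    (2;())
    (2;())
    (2;(1))
    (2;(1))
    (2;(1))
    (2;(1))
    (2;(1))
    (2;(1))
    (2;(1,1))
    (2;(2))
    (2;(2))
    (2;(2))
    (2;(2))
    (2;(3))


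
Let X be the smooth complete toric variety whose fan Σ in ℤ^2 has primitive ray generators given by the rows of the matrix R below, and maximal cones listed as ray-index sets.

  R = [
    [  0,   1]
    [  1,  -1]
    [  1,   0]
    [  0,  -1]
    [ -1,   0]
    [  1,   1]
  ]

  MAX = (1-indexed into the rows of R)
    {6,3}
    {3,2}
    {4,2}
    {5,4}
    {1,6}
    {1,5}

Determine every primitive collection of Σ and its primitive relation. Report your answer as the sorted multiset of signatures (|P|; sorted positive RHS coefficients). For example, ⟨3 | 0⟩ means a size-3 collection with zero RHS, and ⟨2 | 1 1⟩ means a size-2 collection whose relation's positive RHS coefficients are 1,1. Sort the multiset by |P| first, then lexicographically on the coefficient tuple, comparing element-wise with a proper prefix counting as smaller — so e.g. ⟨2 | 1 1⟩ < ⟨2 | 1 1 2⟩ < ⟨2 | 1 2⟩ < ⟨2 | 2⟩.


9 collections generate NE(X_Σ); each relation:

  P={1,4}:  v_{1} + v_{4} = 0  so sig = ⟨2 | 0⟩
  P={3,5}:  v_{3} + v_{5} = 0  so sig = ⟨2 | 0⟩
  P={1,2}:  v_{1} + v_{2} = v_{3}  so sig = ⟨2 | 1⟩
  P={1,3}:  v_{1} + v_{3} = v_{6}  so sig = ⟨2 | 1⟩
  P={2,5}:  v_{2} + v_{5} = v_{4}  so sig = ⟨2 | 1⟩
  P={3,4}:  v_{3} + v_{4} = v_{2}  so sig = ⟨2 | 1⟩
  P={4,6}:  v_{4} + v_{6} = v_{3}  so sig = ⟨2 | 1⟩
  P={5,6}:  v_{5} + v_{6} = v_{1}  so sig = ⟨2 | 1⟩
  P={2,6}:  v_{2} + v_{6} = 2·v_{3}  so sig = ⟨2 | 2⟩

so the primitive-relation signature multiset is
    ⟨2 | 0⟩
    ⟨2 | 0⟩
    ⟨2 | 1⟩
    ⟨2 | 1⟩
    ⟨2 | 1⟩
    ⟨2 | 1⟩
    ⟨2 | 1⟩
    ⟨2 | 1⟩
    ⟨2 | 2⟩


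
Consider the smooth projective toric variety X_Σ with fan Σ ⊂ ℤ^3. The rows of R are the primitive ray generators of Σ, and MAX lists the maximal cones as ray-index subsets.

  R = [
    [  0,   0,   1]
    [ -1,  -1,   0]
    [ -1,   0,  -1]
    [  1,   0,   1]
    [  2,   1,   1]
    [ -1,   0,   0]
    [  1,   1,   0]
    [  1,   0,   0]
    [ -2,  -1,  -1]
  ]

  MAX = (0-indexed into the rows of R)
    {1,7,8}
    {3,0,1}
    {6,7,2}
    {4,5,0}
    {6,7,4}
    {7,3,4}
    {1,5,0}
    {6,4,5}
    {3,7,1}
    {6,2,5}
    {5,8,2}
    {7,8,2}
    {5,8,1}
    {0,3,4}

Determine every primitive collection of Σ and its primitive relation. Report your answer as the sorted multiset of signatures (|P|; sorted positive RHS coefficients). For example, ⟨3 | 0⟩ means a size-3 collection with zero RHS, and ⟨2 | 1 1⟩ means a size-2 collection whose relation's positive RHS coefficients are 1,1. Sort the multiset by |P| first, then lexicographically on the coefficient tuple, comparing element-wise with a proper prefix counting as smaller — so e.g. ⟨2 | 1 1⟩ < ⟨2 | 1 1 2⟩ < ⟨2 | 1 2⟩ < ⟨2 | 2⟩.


15 minimal non-faces of Δ(Σ) (on 9 rays):

  • {1,6}:  v_{1} + v_{6} = 0  so sig = ⟨2 | 0⟩
  • {2,3}:  v_{2} + v_{3} = 0  so sig = ⟨2 | 0⟩
  • {4,8}:  v_{4} + v_{8} = 0  so sig = ⟨2 | 0⟩
  • {5,7}:  v_{5} + v_{7} = 0  so sig = ⟨2 | 0⟩
  • {0,2}:  v_{0} + v_{2} = v_{5}  so sig = ⟨2 | 1⟩
  • {0,7}:  v_{0} + v_{7} = v_{3}  so sig = ⟨2 | 1⟩
  • {1,2}:  v_{1} + v_{2} = v_{8}  so sig = ⟨2 | 1⟩
  • {1,4}:  v_{1} + v_{4} = v_{3}  so sig = ⟨2 | 1⟩
  • {2,4}:  v_{2} + v_{4} = v_{6}  so sig = ⟨2 | 1⟩
  • {3,5}:  v_{3} + v_{5} = v_{0}  so sig = ⟨2 | 1⟩
  • {3,6}:  v_{3} + v_{6} = v_{4}  so sig = ⟨2 | 1⟩
  • {3,8}:  v_{3} + v_{8} = v_{1}  so sig = ⟨2 | 1⟩
  • {6,8}:  v_{6} + v_{8} = v_{2}  so sig = ⟨2 | 1⟩
  • {0,6}:  v_{0} + v_{6} = v_{4} + v_{5}  so sig = ⟨2 | 1 1⟩
  • {0,8}:  v_{0} + v_{8} = v_{1} + v_{5}  so sig = ⟨2 | 1 1⟩

so the primitive-relation signature multiset is
    ⟨2 | 0⟩
    ⟨2 | 0⟩
    ⟨2 | 0⟩
    ⟨2 | 0⟩
    ⟨2 | 1⟩
    ⟨2 | 1⟩
    ⟨2 | 1⟩
    ⟨2 | 1⟩
    ⟨2 | 1⟩
    ⟨2 | 1⟩
    ⟨2 | 1⟩
    ⟨2 | 1⟩
    ⟨2 | 1⟩
    ⟨2 | 1 1⟩
    ⟨2 | 1 1⟩


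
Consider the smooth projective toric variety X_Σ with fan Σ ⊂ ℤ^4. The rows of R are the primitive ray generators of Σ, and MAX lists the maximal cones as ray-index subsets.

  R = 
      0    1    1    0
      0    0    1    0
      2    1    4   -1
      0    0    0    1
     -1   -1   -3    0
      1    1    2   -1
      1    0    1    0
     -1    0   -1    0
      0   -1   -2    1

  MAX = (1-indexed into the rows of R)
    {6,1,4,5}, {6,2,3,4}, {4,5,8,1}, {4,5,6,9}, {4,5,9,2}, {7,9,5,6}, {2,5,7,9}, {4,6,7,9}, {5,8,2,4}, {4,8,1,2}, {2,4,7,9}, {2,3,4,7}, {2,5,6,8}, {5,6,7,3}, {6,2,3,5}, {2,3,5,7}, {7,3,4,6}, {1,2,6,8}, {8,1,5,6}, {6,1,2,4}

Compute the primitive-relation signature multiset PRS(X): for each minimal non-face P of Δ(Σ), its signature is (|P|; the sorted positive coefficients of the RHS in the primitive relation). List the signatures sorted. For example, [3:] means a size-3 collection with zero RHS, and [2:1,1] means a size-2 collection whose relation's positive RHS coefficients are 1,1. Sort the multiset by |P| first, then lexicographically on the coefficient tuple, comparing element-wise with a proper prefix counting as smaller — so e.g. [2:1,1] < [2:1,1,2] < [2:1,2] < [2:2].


Σ has 14 primitive collections:

  • {7,8}:  v_{7} + v_{8} = 0  →  sig = [2:]
  • {1,7}:  v_{1} + v_{7} = v_{4} + v_{6}  →  sig = [2:1,1]
  • {3,8}:  v_{3} + v_{8} = v_{2} + v_{6}  →  sig = [2:1,1]
  • {8,9}:  v_{8} + v_{9} = v_{4} + v_{5}  →  sig = [2:1,1]
  • {1,3}:  v_{1} + v_{3} = v_{2} + v_{4} + 2·v_{6}  →  sig = [2:1,1,2]
  • {1,9}:  v_{1} + v_{9} = 2·v_{4} + v_{5} + v_{6}  →  sig = [2:1,1,2]
  • {3,9}:  v_{3} + v_{9} = 2·v_{7}  →  sig = [2:2]
  • {1,2,5}:  v_{1} + v_{2} + v_{5} = v_{8}  →  sig = [3:1]
  • {2,6,7}:  v_{2} + v_{6} + v_{7} = v_{3}  →  sig = [3:1]
  • {2,6,9}:  v_{2} + v_{6} + v_{9} = v_{7}  →  sig = [3:1]
  • {3,4,5}:  v_{3} + v_{4} + v_{5} = v_{7}  →  sig = [3:1]
  • {4,5,7}:  v_{4} + v_{5} + v_{7} = v_{9}  →  sig = [3:1]
  • {4,6,8}:  v_{4} + v_{6} + v_{8} = v_{1}  →  sig = [3:1]
  • {2,4,5,6}:  v_{2} + v_{4} + v_{5} + v_{6} = 0  →  sig = [4:]

Hence PRS(X_Σ) =
[[2:], [2:1,1], [2:1,1], [2:1,1], [2:1,1,2], [2:1,1,2], [2:2], [3:1], [3:1], [3:1], [3:1], [3:1], [3:1], [4:]]


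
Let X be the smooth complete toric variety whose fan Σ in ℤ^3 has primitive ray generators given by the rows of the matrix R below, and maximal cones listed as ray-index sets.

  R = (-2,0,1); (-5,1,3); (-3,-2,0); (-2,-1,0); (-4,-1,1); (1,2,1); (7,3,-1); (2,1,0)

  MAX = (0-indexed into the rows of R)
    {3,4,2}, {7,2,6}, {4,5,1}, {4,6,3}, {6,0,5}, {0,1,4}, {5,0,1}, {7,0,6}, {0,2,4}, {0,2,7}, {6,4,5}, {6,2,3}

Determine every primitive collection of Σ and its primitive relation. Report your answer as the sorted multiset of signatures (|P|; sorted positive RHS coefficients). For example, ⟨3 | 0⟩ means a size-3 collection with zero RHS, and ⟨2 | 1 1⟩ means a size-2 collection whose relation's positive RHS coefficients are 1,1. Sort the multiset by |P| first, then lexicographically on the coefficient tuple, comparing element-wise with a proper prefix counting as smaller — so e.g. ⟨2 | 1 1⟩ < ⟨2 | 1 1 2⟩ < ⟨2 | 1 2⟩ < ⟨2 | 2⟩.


Minimal non-faces — 14 found among 8 rays, 12 max cones:

  P={3,7}:  v_{3} + v_{7} = 0 ; sig = ⟨2 | 0⟩
  P={0,3}:  v_{0} + v_{3} = v_{4} ; sig = ⟨2 | 1⟩
  P={2,5}:  v_{2} + v_{5} = v_{0} ; sig = ⟨2 | 1⟩
  P={4,7}:  v_{4} + v_{7} = v_{0} ; sig = ⟨2 | 1⟩
  P={1,2}:  v_{1} + v_{2} = 2·v_{0} + v_{4} ; sig = ⟨2 | 1 2⟩
  P={1,3}:  v_{1} + v_{3} = 2·v_{4} + v_{5} ; sig = ⟨2 | 1 2⟩
  P={1,7}:  v_{1} + v_{7} = 2·v_{0} + v_{5} ; sig = ⟨2 | 1 2⟩
  P={3,5}:  v_{3} + v_{5} = 2·v_{4} + v_{6} ; sig = ⟨2 | 1 2⟩
  P={5,7}:  v_{5} + v_{7} = 2·v_{0} + v_{6} ; sig = ⟨2 | 1 2⟩
  P={1,6}:  v_{1} + v_{6} = 2·v_{5} ; sig = ⟨2 | 2⟩
  P={2,4,6}:  v_{2} + v_{4} + v_{6} = 0 ; sig = ⟨3 | 0⟩
  P={0,2,6}:  v_{0} + v_{2} + v_{6} = v_{7} ; sig = ⟨3 | 1⟩
  P={0,4,5}:  v_{0} + v_{4} + v_{5} = v_{1} ; sig = ⟨3 | 1⟩
  P={0,4,6}:  v_{0} + v_{4} + v_{6} = v_{5} ; sig = ⟨3 | 1⟩

Hence PRS(X_Σ) =
    ⟨2 | 0⟩
    ⟨2 | 1⟩
    ⟨2 | 1⟩
    ⟨2 | 1⟩
    ⟨2 | 1 2⟩
    ⟨2 | 1 2⟩
    ⟨2 | 1 2⟩
    ⟨2 | 1 2⟩
    ⟨2 | 1 2⟩
    ⟨2 | 2⟩
    ⟨3 | 0⟩
    ⟨3 | 1⟩
    ⟨3 | 1⟩
    ⟨3 | 1⟩


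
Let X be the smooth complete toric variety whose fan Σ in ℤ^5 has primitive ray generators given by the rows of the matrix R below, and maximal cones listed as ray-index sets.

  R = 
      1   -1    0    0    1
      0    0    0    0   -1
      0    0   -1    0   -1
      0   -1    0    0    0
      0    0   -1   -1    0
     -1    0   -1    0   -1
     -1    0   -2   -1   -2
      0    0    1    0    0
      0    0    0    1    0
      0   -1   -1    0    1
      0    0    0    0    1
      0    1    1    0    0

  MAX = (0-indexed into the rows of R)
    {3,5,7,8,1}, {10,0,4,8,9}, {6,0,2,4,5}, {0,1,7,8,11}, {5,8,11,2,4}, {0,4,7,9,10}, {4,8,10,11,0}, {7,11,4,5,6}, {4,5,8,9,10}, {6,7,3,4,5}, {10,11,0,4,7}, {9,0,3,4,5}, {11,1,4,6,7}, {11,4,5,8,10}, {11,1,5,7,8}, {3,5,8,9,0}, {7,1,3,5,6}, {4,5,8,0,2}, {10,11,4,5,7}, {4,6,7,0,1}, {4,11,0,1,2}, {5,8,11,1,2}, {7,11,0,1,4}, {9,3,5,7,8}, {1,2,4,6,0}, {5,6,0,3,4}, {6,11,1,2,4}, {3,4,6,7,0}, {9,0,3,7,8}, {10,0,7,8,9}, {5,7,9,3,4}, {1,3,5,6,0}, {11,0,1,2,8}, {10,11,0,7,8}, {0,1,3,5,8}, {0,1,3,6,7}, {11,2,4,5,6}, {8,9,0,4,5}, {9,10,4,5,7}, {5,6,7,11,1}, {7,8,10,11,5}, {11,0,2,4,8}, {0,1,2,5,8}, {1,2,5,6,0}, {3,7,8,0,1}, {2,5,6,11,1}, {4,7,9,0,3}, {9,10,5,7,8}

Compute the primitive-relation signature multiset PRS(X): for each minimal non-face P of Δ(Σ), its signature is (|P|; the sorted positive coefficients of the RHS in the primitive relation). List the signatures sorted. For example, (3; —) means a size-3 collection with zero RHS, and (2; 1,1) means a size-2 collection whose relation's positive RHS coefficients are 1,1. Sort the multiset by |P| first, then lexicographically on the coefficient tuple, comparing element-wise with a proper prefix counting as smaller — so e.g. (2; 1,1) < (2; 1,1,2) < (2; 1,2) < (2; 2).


Σ has 21 primitive collections:

  P = {1,10}:  v_{1} + v_{10} = 0 — sig = (2; —)
  P = {2,7}:  v_{2} + v_{7} = v_{1} — sig = (2; 1)
  P = {3,11}:  v_{3} + v_{11} = v_{7} — sig = (2; 1)
  P = {9,11}:  v_{9} + v_{11} = v_{10} — sig = (2; 1)
  P = {1,9}:  v_{1} + v_{9} = v_{0} + v_{5} — sig = (2; 1,1)
  P = {2,10}:  v_{2} + v_{10} = v_{4} + v_{8} — sig = (2; 1,1)
  P = {3,10}:  v_{3} + v_{10} = v_{7} + v_{9} — sig = (2; 1,1)
  P = {6,8}:  v_{6} + v_{8} = v_{2} + v_{5} — sig = (2; 1,1)
  P = {6,10}:  v_{6} + v_{10} = v_{4} + v_{5} — sig = (2; 1,1)
  P = {2,3}:  v_{2} + v_{3} = v_{0} + v_{1} + v_{5} — sig = (2; 1,1,1)
  P = {2,9}:  v_{2} + v_{9} = v_{0} + v_{4} + v_{5} + v_{8} — sig = (2; 1,1,1,1)
  P = {6,9}:  v_{6} + v_{9} = v_{0} + v_{4} + 2·v_{5} — sig = (2; 1,1,2)
  P = {0,5,11}:  v_{0} + v_{5} + v_{11} = 0 — sig = (3; —)
  P = {4,7,8}:  v_{4} + v_{7} + v_{8} = 0 — sig = (3; —)
  P = {0,5,7}:  v_{0} + v_{5} + v_{7} = v_{3} — sig = (3; 1)
  P = {0,5,10}:  v_{0} + v_{5} + v_{10} = v_{9} — sig = (3; 1)
  P = {1,4,5}:  v_{1} + v_{4} + v_{5} = v_{6} — sig = (3; 1)
  P = {1,4,8}:  v_{1} + v_{4} + v_{8} = v_{2} — sig = (3; 1)
  P = {0,6,11}:  v_{0} + v_{6} + v_{11} = v_{1} + v_{4} — sig = (3; 1,1)
  P = {3,4,8}:  v_{3} + v_{4} + v_{8} = v_{0} + v_{5} — sig = (3; 1,1)
  P = {1,3,4}:  v_{1} + v_{3} + v_{4} = v_{0} + v_{6} + v_{7} — sig = (3; 1,1,1)

so the primitive-relation signature multiset is
{ (2; —),  (2; 1) ×3,  (2; 1,1) ×5,  (2; 1,1,1),  (2; 1,1,1,1),  (2; 1,1,2),  (3; —) ×2,  (3; 1) ×4,  (3; 1,1) ×2,  (3; 1,1,1) }
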